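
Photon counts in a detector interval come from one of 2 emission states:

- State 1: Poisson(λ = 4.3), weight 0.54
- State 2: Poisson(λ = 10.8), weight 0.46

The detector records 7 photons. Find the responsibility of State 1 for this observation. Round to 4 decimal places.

0.5533

Apply Bayes' rule: the posterior for each component is proportional to its prior times its likelihood at x.
Component likelihoods at x = 7 photons:
  p_1 = e^(−4.3)·4.3^7/7! = 0.0731783
  p_2 = e^(−10.8)·10.8^7/7! = 0.0693674
Multiply by the mixture weights:
  π_1·p_1 = 0.54 × 0.0731783 = 0.0395163
  π_2·p_2 = 0.46 × 0.0693674 = 0.031909
Marginal: 0.0395163 + 0.031909 = 0.0714253
So the posterior for State 1 is 0.0395163 / 0.0714253 ≈ 0.5533.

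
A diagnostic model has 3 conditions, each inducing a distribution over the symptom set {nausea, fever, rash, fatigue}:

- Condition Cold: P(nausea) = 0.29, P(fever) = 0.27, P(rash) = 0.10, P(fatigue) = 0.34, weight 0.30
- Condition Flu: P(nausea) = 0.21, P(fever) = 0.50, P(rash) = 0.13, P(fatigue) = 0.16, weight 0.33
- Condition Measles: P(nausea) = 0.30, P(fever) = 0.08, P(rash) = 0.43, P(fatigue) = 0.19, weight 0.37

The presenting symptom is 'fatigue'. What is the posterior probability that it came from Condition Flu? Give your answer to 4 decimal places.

Apply Bayes' rule: the posterior for each component is proportional to its prior times its likelihood at x.
Component likelihoods at x = 'fatigue':
  p_Cold = 0.34
  p_Flu = 0.16
  p_Measles = 0.19
Weight by the priors:
  π_Cold·p_Cold = 0.30 × 0.34 = 0.102
  π_Flu·p_Flu = 0.33 × 0.16 = 0.0528
  π_Measles·p_Measles = 0.37 × 0.19 = 0.0703
Sum: 0.102 + 0.0528 + 0.0703 = 0.2251
P(Condition Flu | 'fatigue') ≈ 0.2346

0.2346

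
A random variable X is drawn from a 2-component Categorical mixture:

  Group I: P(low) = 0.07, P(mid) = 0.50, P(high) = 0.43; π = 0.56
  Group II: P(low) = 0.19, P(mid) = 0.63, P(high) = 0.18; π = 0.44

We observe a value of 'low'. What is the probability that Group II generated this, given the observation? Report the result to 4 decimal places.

0.6808

By Bayes' theorem, P(k | x) = P(Z=k) f_k(x) / Σ_j P(Z=j) f_j(x).
Evaluate each component's likelihood at the observed value:
  L_I = P(low | comp) = 0.07
  L_II = P(low | comp) = 0.19
Multiply by the mixture weights:
  P(Z=I)·L_I = 0.56 × 0.07 = 0.0392
  P(Z=II)·L_II = 0.44 × 0.19 = 0.0836
Evidence: 0.0392 + 0.0836 = 0.1228
So the posterior for Group II is 0.0836 / 0.1228 ≈ 0.6808.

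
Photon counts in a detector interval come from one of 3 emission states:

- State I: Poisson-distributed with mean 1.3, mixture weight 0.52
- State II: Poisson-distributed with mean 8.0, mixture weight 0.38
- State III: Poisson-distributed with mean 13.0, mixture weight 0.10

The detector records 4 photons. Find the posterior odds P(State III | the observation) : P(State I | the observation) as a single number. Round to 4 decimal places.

The posterior odds equal the prior odds times the likelihood ratio: (w_i/w_j)·(f_i(x)/f_j(x)).
Poisson probabilities:
  L_I = e^(−1.3)·1.3^4/4! = 0.0324324
  L_II = e^(−8.0)·8.0^4/4! = 0.0572523
  L_III = e^(−13.0)·13.0^4/4! = 0.00268989
Posterior odds = (w_III·L_III) / (w_I·L_I) = (0.10·0.00268989) / (0.52·0.0324324) = 0.000268989 / 0.0168649 ≈ 0.0159

0.0159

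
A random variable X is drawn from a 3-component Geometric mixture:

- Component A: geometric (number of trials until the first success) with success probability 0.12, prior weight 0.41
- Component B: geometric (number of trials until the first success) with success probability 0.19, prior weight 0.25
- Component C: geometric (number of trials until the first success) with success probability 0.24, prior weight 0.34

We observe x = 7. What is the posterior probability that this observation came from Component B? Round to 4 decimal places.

Apply Bayes' rule: the posterior for each component is proportional to its prior times its likelihood at x.
Component likelihoods at x = 7:
  L_A = 0.12·(1−0.12)^6 = 0.12·0.464404 = 0.0557285
  L_B = 0.19·(1−0.19)^6 = 0.19·0.28243 = 0.0536616
  L_C = 0.24·(1−0.24)^6 = 0.24·0.1927 = 0.046248
Weight by the priors:
  w_A·L_A = 0.41 × 0.0557285 = 0.0228487
  w_B·L_B = 0.25 × 0.0536616 = 0.0134154
  w_C·L_C = 0.34 × 0.046248 = 0.0157243
Marginal: 0.0228487 + 0.0134154 + 0.0157243 = 0.0519884
Responsibility of Component B: 0.0134154 / 0.0519884 ≈ 0.2580

0.2580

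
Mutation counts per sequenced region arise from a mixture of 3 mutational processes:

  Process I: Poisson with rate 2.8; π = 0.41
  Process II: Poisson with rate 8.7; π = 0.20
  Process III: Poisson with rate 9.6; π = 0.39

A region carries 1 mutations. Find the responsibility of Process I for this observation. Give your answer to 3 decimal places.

0.992

Posterior ∝ prior × likelihood, so P(k | x) ∝ w_k f_k(x); normalise over all components.
Evaluate each component's likelihood at the observed value:
  f_I = e^(−2.8)·2.8^1/1! = 0.170268
  f_II = e^(−8.7)·8.7^1/1! = 0.0014493
  f_III = e^(−9.6)·9.6^1/1! = 0.000650196
Multiply by the mixture weights:
  w_I·f_I = 0.41 × 0.170268 = 0.06981
  w_II·f_II = 0.20 × 0.0014493 = 0.000289859
  w_III·f_III = 0.39 × 0.000650196 = 0.000253576
Denominator: 0.06981 + 0.000289859 + 0.000253576 = 0.0703534
P(Process I | data) = 0.06981 / 0.0703534 ≈ 0.992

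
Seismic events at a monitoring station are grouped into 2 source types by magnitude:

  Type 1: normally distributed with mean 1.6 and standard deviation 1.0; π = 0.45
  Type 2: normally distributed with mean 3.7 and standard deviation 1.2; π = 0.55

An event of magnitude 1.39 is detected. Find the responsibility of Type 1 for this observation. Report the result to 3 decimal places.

0.860

Apply Bayes' rule: the posterior for each component is proportional to its prior times its likelihood at x.
Component likelihoods at x = 1.39:
  p_1 = 0.390242
  p_2 = 0.052127
Prior × likelihood for each component:
  P(Z=1)·p_1 = 0.45 × 0.390242 = 0.175609
  P(Z=2)·p_2 = 0.55 × 0.052127 = 0.0286698
Marginal: 0.175609 + 0.0286698 = 0.204279
P(Type 1 | x) = 0.175609 / 0.204279 ≈ 0.860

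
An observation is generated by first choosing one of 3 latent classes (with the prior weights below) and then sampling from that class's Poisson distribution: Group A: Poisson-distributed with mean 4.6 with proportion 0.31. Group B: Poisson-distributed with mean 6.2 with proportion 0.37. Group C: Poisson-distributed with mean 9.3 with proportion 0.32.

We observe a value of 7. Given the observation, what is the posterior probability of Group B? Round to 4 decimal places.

The responsibility of component k is π_k f_k(x) divided by Σ_j π_j f_j(x).
Evaluate each component's likelihood at the observed value:
  p_A = 0.08692
  p_B = 0.141803
  p_C = 0.109147
Multiply by the mixture weights:
  π_A·p_A = 0.31 × 0.08692 = 0.0269452
  π_B·p_B = 0.37 × 0.141803 = 0.0524671
  π_C·p_C = 0.32 × 0.109147 = 0.034927
Normaliser: 0.0269452 + 0.0524671 + 0.034927 = 0.114339
P(Group B | the observation) ≈ 0.4589

0.4589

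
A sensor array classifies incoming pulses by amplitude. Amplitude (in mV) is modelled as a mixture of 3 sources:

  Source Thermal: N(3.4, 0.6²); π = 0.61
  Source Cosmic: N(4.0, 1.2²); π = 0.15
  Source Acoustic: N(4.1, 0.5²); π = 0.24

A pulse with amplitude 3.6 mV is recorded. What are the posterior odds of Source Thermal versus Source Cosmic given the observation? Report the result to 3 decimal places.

8.133

The posterior odds equal the prior odds times the likelihood ratio: (π_i/π_j)·(f_i(x)/f_j(x)).
Evaluate each component's likelihood at the observed value:
  f_Thermal = 0.628972
  f_Cosmic = 0.314486
  f_Acoustic = 0.483941
Odds = (0.61/0.15) × (0.628972/0.314486) = 4.06667 × 2 ≈ 8.133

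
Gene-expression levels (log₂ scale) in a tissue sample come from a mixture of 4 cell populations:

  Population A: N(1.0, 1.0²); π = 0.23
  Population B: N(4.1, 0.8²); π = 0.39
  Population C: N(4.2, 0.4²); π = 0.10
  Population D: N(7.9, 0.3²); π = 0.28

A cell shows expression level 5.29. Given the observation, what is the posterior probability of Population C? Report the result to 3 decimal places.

0.036

By Bayes' theorem, P(k | x) = w_k f_k(x) / Σ_j w_j f_j(x).
Component likelihoods at x = 5.29:
  L_A = 4.02263e-05
  L_B = 0.164948
  L_C = 0.0243442
  L_D = 4.87432e-17
Weight by the priors:
  w_A·L_A = 0.23 × 4.02263e-05 = 9.25206e-06
  w_B·L_B = 0.39 × 0.164948 = 0.0643298
  w_C·L_C = 0.10 × 0.0243442 = 0.00243442
  w_D·L_D = 0.28 × 4.87432e-17 = 1.36481e-17
Evidence: 9.25206e-06 + 0.0643298 + 0.00243442 + 1.36481e-17 = 0.0667735
P(Population C | 5.29) = 0.00243442 / 0.0667735 ≈ 0.036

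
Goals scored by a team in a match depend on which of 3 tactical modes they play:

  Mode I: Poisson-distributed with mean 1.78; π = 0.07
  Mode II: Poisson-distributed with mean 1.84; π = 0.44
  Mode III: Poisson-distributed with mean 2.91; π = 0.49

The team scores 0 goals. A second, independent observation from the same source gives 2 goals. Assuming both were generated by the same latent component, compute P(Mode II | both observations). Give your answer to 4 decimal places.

0.6686

Posterior ∝ prior × likelihood, so P(k | x) ∝ π_k f_k(x); normalise over all components.
Since both observations come from the same component, the likelihood for component k is f_k(x₁)·f_k(x₂).
  p_I = [e^(−1.78)·1.78^0/0! = 0.168638] × [0.267157] = 0.0450528
  p_II = [e^(−1.84)·1.84^0/0! = 0.158817] × [0.268846] = 0.0426975
  p_III = [e^(−2.91)·2.91^0/0! = 0.0544757] × [0.230653] = 0.012565
Multiply by the mixture weights:
  π_I·p_I = 0.07 × 0.0450528 = 0.0031537
  π_II·p_II = 0.44 × 0.0426975 = 0.0187869
  π_III·p_III = 0.49 × 0.012565 = 0.00615684
Evidence: 0.0031537 + 0.0187869 + 0.00615684 = 0.0280974
So the posterior for Mode II is 0.0187869 / 0.0280974 ≈ 0.6686.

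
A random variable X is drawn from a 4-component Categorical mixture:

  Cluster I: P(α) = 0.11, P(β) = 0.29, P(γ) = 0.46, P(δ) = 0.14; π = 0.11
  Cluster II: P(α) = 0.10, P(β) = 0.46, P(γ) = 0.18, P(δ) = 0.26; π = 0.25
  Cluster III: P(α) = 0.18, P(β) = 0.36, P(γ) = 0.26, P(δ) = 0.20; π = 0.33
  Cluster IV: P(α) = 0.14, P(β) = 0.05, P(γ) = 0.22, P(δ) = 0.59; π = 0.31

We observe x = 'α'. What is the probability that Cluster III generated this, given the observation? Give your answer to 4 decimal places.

0.4246

Posterior ∝ prior × likelihood, so P(k | x) ∝ w_k f_k(x); normalise over all components.
Evaluate each component's likelihood at the observed value:
  L_I = P(α | comp) = 0.11
  L_II = P(α | comp) = 0.10
  L_III = P(α | comp) = 0.18
  L_IV = P(α | comp) = 0.14
Unnormalised posteriors:
  w_I·L_I = 0.11 × 0.11 = 0.0121
  w_II·L_II = 0.25 × 0.1 = 0.025
  w_III·L_III = 0.33 × 0.18 = 0.0594
  w_IV·L_IV = 0.31 × 0.14 = 0.0434
Denominator: 0.0121 + 0.025 + 0.0594 + 0.0434 = 0.1399
P(Cluster III | 'α') ≈ 0.4246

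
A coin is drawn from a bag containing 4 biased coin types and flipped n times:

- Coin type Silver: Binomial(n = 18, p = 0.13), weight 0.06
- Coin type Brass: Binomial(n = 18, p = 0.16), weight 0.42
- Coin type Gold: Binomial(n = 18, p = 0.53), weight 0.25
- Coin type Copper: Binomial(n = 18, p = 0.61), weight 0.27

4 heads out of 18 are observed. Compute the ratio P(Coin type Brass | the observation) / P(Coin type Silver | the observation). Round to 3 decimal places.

9.828

Only the two components matter; the odds are (π_i f_i(x)) / (π_j f_j(x)).
Binomial probabilities:
  L_Silver = 0.124384
  L_Brass = 0.174627
  L_Gold = 0.00619719
  L_Copper = 0.000797894
Odds = (0.42/0.06) × (0.174627/0.124384) = 7 × 1.40393 ≈ 9.828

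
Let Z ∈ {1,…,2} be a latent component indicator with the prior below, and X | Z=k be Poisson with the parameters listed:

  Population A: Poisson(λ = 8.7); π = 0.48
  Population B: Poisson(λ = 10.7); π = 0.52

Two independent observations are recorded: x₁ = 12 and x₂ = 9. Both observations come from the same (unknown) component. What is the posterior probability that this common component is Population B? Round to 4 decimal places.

The responsibility of component k is π_k f_k(x) divided by Σ_j π_j f_j(x).
Since both observations come from the same component, the likelihood for component k is f_k(x₁)·f_k(x₂).
  f_A = [0.0653931] × [0.131084] = 0.00857196
  f_B = [0.106003] × [0.114219] = 0.0121076
Multiply by the mixture weights:
  π_A·f_A = 0.48 × 0.00857196 = 0.00411454
  π_B·f_B = 0.52 × 0.0121076 = 0.00629594
Sum: 0.00411454 + 0.00629594 = 0.0104105
Responsibility of Population B: 0.00629594 / 0.0104105 ≈ 0.6048

0.6048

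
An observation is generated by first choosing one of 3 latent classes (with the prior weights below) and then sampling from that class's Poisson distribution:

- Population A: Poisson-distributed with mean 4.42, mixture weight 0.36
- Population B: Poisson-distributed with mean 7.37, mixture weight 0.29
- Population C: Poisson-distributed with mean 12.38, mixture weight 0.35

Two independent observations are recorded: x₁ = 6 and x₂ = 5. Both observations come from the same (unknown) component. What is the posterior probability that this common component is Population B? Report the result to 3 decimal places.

0.377

By Bayes' theorem, P(k | x) = π_k f_k(x) / Σ_j π_j f_j(x).
Since both observations come from the same component, the likelihood for component k is f_k(x₁)·f_k(x₂).
  f_A = [e^(−4.42)·4.42^6/6! = 0.124629] × [0.16918] = 0.0210847
  f_B = [e^(−7.37)·7.37^6/6! = 0.140192] × [0.114132] = 0.0160003
  f_C = [e^(−12.38)·12.38^6/6! = 0.02101] × [0.0101825] = 0.000213935
Weight by the priors:
  π_A·f_A = 0.36 × 0.0210847 = 0.0075905
  π_B·f_B = 0.29 × 0.0160003 = 0.00464009
  π_C·f_C = 0.35 × 0.000213935 = 7.48773e-05
Marginal: 0.0075905 + 0.00464009 + 7.48773e-05 = 0.0123055
So the posterior for Population B is 0.00464009 / 0.0123055 ≈ 0.377.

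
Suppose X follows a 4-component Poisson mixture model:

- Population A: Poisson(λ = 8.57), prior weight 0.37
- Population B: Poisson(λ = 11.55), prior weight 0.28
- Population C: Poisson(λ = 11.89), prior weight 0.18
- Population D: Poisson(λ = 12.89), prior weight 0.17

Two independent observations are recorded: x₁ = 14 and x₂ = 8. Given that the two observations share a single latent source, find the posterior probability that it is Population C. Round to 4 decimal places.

By Bayes' theorem, P(k | x) = P(Z=k) f_k(x) / Σ_j P(Z=j) f_j(x).
Since both observations come from the same component, the likelihood for component k is f_k(x₁)·f_k(x₂).
  p_A = [0.0250853] × [0.136906] = 0.00343433
  p_B = [0.0831071] × [0.0756892] = 0.00629031
  p_C = [0.0887925] × [0.0679474] = 0.00603322
  p_D = [0.101176] × [0.0476922] = 0.00482529
Prior × likelihood for each component:
  P(Z=A)·p_A = 0.37 × 0.00343433 = 0.0012707
  P(Z=B)·p_B = 0.28 × 0.00629031 = 0.00176129
  P(Z=C)·p_C = 0.18 × 0.00603322 = 0.00108598
  P(Z=D)·p_D = 0.17 × 0.00482529 = 0.0008203
Normaliser: 0.0012707 + 0.00176129 + 0.00108598 + 0.0008203 = 0.00493827
So the posterior for Population C is 0.00108598 / 0.00493827 ≈ 0.2199.

0.2199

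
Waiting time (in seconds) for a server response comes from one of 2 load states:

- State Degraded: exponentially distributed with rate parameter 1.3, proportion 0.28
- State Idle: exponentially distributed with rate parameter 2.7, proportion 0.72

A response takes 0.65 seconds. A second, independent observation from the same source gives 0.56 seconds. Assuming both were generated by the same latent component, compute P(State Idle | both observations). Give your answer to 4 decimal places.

P(component k | x) = π_k·f_k(x) / marginal(x), where marginal(x) = Σ_j π_j·f_j(x).
Since both observations come from the same component, the likelihood for component k is f_k(x₁)·f_k(x₂).
  f_Degraded = [1.3·e^(−1.3·0.65) = 1.3·e^(−0.8450) = 0.558425] × [0.627736] = 0.350543
  f_Idle = [2.7·e^(−2.7·0.65) = 2.7·e^(−1.7550) = 0.46685] × [0.595265] = 0.277899
Prior × likelihood for each component:
  π_Degraded·f_Degraded = 0.28 × 0.350543 = 0.0981521
  π_Idle·f_Idle = 0.72 × 0.277899 = 0.200087
Normaliser: 0.0981521 + 0.200087 = 0.29824
Responsibility of State Idle: 0.200087 / 0.29824 ≈ 0.6709

0.6709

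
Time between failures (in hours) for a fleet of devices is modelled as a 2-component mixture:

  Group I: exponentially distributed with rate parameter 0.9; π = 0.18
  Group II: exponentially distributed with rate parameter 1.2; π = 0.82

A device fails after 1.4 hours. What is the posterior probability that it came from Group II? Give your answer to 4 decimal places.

0.7996

Apply Bayes' rule: the posterior for each component is proportional to its prior times its likelihood at x.
Component likelihoods at x = 1.4 hours:
  f_I = 0.255289
  f_II = 0.223649
Unnormalised posteriors:
  π_I·f_I = 0.18 × 0.255289 = 0.045952
  π_II·f_II = 0.82 × 0.223649 = 0.183392
Marginal: 0.045952 + 0.183392 = 0.229344
P(Group II | x) = 0.183392 / 0.229344 ≈ 0.7996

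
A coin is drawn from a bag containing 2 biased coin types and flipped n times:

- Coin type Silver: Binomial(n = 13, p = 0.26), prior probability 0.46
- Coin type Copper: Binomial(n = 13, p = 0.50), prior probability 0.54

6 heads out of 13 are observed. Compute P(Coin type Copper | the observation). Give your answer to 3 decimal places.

0.792

The responsibility of component k is w_k f_k(x) divided by Σ_j w_j f_j(x).
Binomial probabilities:
  p_Silver = C(13,6)·0.26^6·0.74^7 = 1716·0.000308916·0.121513 = 0.0644139
  p_Copper = C(13,6)·0.50^6·0.50^7 = 1716·0.015625·0.0078125 = 0.209473
Weight by the priors:
  w_Silver·p_Silver = 0.46 × 0.0644139 = 0.0296304
  w_Copper·p_Copper = 0.54 × 0.209473 = 0.113115
Evidence: 0.0296304 + 0.113115 = 0.142746
P(Coin type Copper | 6 heads out of 13) = 0.113115 / 0.142746 ≈ 0.792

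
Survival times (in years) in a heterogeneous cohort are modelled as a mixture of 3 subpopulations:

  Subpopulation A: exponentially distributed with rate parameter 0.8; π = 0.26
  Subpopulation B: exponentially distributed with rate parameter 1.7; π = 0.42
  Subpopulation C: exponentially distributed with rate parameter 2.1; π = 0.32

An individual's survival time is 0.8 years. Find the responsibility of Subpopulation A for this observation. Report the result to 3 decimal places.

0.262

The responsibility of component k is w_k f_k(x) divided by Σ_j w_j f_j(x).
Component likelihoods at x = 0.8 years:
  p_A = 0.421834
  p_B = 0.436323
  p_C = 0.391385
Multiply by the mixture weights:
  w_A·p_A = 0.26 × 0.421834 = 0.109677
  w_B·p_B = 0.42 × 0.436323 = 0.183256
  w_C·p_C = 0.32 × 0.391385 = 0.125243
Sum: 0.109677 + 0.183256 + 0.125243 = 0.418176
So the posterior for Subpopulation A is 0.109677 / 0.418176 ≈ 0.262.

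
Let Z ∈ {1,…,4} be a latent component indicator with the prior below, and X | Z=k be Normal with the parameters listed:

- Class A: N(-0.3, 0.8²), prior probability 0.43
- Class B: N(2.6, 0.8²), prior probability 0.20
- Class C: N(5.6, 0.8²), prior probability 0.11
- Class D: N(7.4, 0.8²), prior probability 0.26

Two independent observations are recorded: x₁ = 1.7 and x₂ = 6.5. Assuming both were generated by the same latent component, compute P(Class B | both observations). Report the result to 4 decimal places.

0.6452

The responsibility of component k is π_k f_k(x) divided by Σ_j π_j f_j(x).
Since both observations come from the same component, the likelihood for component k is f_k(x₁)·f_k(x₂).
  p_A = [(1/(0.8·√(2π)))·exp(−(1.7−-0.3)²/(2·0.8²)) = 0.498678·exp(-3.12500) = 0.0219104] × [1.02078e-16] = 2.23657e-18
  p_B = [(1/(0.8·√(2π)))·exp(−(1.7−2.6)²/(2·0.8²)) = 0.498678·exp(-0.63281) = 0.264846] × [3.44493e-06] = 9.12375e-07
  p_C = [(1/(0.8·√(2π)))·exp(−(1.7−5.6)²/(2·0.8²)) = 0.498678·exp(-11.88281) = 3.44493e-06] × [0.264846] = 9.12375e-07
  p_D = [(1/(0.8·√(2π)))·exp(−(1.7−7.4)²/(2·0.8²)) = 0.498678·exp(-25.38281) = 4.72286e-12] × [0.264846] = 1.25083e-12
Unnormalised posteriors:
  π_A·p_A = 0.43 × 2.23657e-18 = 9.61723e-19
  π_B·p_B = 0.20 × 9.12375e-07 = 1.82475e-07
  π_C·p_C = 0.11 × 9.12375e-07 = 1.00361e-07
  π_D·p_D = 0.26 × 1.25083e-12 = 3.25215e-13
Normaliser: 9.61723e-19 + 1.82475e-07 + 1.00361e-07 + 3.25215e-13 = 2.82837e-07
P(Class B | x) = 1.82475e-07 / 2.82837e-07 ≈ 0.6452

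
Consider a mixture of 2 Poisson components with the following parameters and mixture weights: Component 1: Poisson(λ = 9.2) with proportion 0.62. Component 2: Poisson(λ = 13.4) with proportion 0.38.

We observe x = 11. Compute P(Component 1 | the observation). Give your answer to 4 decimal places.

0.6348

P(component k | x) = w_k·f_k(x) / marginal(x), where marginal(x) = Σ_j w_j·f_j(x).
Evaluate each component's likelihood at the observed value:
  p_1 = 0.101158
  p_2 = 0.0949404
Multiply by the mixture weights:
  w_1·p_1 = 0.62 × 0.101158 = 0.0627181
  w_2·p_2 = 0.38 × 0.0949404 = 0.0360773
Sum: 0.0627181 + 0.0360773 = 0.0987954
So the posterior for Component 1 is 0.0627181 / 0.0987954 ≈ 0.6348.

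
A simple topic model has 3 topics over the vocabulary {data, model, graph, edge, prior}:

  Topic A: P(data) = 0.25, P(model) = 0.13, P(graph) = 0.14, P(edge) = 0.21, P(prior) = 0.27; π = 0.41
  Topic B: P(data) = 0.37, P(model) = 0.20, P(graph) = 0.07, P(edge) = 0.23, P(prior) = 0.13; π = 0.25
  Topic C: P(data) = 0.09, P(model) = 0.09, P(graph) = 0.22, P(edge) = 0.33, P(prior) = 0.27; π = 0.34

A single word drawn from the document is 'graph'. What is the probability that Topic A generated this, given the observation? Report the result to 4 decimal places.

Apply Bayes' rule: the posterior for each component is proportional to its prior times its likelihood at x.
Evaluate each component's likelihood at the observed value:
  f_A = P(graph | comp) = 0.14
  f_B = P(graph | comp) = 0.07
  f_C = P(graph | comp) = 0.22
Weight by the priors:
  w_A·f_A = 0.41 × 0.14 = 0.0574
  w_B·f_B = 0.25 × 0.07 = 0.0175
  w_C·f_C = 0.34 × 0.22 = 0.0748
Marginal: 0.0574 + 0.0175 + 0.0748 = 0.1497
Responsibility of Topic A: 0.0574 / 0.1497 ≈ 0.3834

0.3834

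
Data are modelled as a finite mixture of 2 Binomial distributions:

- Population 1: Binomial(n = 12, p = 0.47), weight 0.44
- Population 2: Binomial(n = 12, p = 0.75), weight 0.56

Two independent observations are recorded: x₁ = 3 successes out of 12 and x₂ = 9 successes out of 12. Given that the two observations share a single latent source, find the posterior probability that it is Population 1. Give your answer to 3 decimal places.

0.960

Posterior ∝ prior × likelihood, so P(k | x) ∝ w_k f_k(x); normalise over all components.
Since both observations come from the same component, the likelihood for component k is f_k(x₁)·f_k(x₂).
  f_1 = [C(12,3)·0.47^3·0.53^9 = 220·0.103823·0.00329976 = 0.0753701] × [0.0366548] = 0.00276268
  f_2 = [C(12,3)·0.75^3·0.25^9 = 220·0.421875·3.8147e-06 = 0.000354052] × [0.258104] = 9.1382e-05
Weight by the priors:
  w_1·f_1 = 0.44 × 0.00276268 = 0.00121558
  w_2·f_2 = 0.56 × 9.1382e-05 = 5.11739e-05
Denominator: 0.00121558 + 5.11739e-05 = 0.00126675
Responsibility of Population 1: 0.00121558 / 0.00126675 ≈ 0.960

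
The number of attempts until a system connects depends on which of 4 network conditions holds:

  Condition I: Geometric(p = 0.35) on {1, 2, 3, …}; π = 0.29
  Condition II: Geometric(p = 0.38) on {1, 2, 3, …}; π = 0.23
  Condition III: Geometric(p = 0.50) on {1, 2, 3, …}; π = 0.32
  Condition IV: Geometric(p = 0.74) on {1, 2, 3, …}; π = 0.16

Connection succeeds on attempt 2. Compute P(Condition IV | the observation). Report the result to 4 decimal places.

0.1333

Apply Bayes' rule: the posterior for each component is proportional to its prior times its likelihood at x.
Component likelihoods at x = 2:
  f_I = 0.35·(1−0.35)^1 = 0.35·0.65 = 0.2275
  f_II = 0.38·(1−0.38)^1 = 0.38·0.62 = 0.2356
  f_III = 0.50·(1−0.50)^1 = 0.50·0.5 = 0.25
  f_IV = 0.74·(1−0.74)^1 = 0.74·0.26 = 0.1924
Weight by the priors:
  P(Z=I)·f_I = 0.29 × 0.2275 = 0.065975
  P(Z=II)·f_II = 0.23 × 0.2356 = 0.054188
  P(Z=III)·f_III = 0.32 × 0.25 = 0.08
  P(Z=IV)·f_IV = 0.16 × 0.1924 = 0.030784
Sum: 0.065975 + 0.054188 + 0.08 + 0.030784 = 0.230947
So the posterior for Condition IV is 0.030784 / 0.230947 ≈ 0.1333.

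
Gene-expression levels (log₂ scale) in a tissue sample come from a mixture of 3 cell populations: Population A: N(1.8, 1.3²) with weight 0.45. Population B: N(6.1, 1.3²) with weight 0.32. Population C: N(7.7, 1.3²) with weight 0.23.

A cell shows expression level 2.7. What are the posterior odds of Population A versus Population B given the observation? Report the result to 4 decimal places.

33.8318

Only the two components matter; the odds are (π_i f_i(x)) / (π_j f_j(x)).
Normal densities:
  L_A = (1/(1.3·√(2π)))·exp(−(2.7−1.8)²/(2·1.3²)) = 0.306879·exp(-0.23964) = 0.241485
  L_B = (1/(1.3·√(2π)))·exp(−(2.7−6.1)²/(2·1.3²)) = 0.306879·exp(-3.42012) = 0.0100376
  L_C = (1/(1.3·√(2π)))·exp(−(2.7−7.7)²/(2·1.3²)) = 0.306879·exp(-7.39645) = 0.000188248
0.108668 / 0.00321202 ≈ 33.8318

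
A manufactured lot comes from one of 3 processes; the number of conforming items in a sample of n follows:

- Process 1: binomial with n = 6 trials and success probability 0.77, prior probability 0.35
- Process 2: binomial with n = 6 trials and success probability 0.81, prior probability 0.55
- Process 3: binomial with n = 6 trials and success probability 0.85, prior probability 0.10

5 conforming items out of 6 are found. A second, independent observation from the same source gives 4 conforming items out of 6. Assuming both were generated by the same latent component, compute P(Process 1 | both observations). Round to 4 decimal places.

0.3861

Posterior ∝ prior × likelihood, so P(k | x) ∝ w_k f_k(x); normalise over all components.
Since both observations come from the same component, the likelihood for component k is f_k(x₁)·f_k(x₂).
  f_1 = [0.373536] × [0.278939] = 0.104194
  f_2 = [0.397493] × [0.233098] = 0.0926549
  f_3 = [0.399335] × [0.176177] = 0.0703536
Prior × likelihood for each component:
  w_1·f_1 = 0.35 × 0.104194 = 0.0364679
  w_2·f_2 = 0.55 × 0.0926549 = 0.0509602
  w_3·f_3 = 0.10 × 0.0703536 = 0.00703536
Sum: 0.0364679 + 0.0509602 + 0.00703536 = 0.0944635
Responsibility of Process 1: 0.0364679 / 0.0944635 ≈ 0.3861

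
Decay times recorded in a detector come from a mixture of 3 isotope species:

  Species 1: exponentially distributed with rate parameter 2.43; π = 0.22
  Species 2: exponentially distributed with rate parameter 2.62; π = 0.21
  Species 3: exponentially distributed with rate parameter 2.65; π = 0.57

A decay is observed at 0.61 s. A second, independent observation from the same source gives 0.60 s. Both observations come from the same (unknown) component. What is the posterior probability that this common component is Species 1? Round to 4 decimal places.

0.2357

Posterior ∝ prior × likelihood, so P(k | x) ∝ w_k f_k(x); normalise over all components.
Since both observations come from the same component, the likelihood for component k is f_k(x₁)·f_k(x₂).
  p_1 = [2.43·e^(−2.43·0.61) = 2.43·e^(−1.4823) = 0.551889] × [0.565464] = 0.312073
  p_2 = [2.62·e^(−2.62·0.61) = 2.62·e^(−1.5982) = 0.529922] × [0.543989] = 0.288272
  p_3 = [2.65·e^(−2.65·0.61) = 2.65·e^(−1.6165) = 0.52627] × [0.540403] = 0.284398
Unnormalised posteriors:
  w_1·p_1 = 0.22 × 0.312073 = 0.0686561
  w_2·p_2 = 0.21 × 0.288272 = 0.0605371
  w_3·p_3 = 0.57 × 0.284398 = 0.162107
Evidence: 0.0686561 + 0.0605371 + 0.162107 = 0.2913
P(Species 1 | x) ≈ 0.2357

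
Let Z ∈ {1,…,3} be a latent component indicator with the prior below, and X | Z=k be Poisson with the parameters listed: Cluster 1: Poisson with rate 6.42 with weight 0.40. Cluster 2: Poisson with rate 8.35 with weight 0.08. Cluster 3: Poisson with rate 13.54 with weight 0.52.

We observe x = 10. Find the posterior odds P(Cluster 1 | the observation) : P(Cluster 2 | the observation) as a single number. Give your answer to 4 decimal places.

2.4868

Posterior odds = (w_i f_i(x)) / (w_j f_j(x)); the normalising sum cancels.
Poisson probabilities:
  L_1 = e^(−6.42)·6.42^10/10! = 0.0533847
  L_2 = e^(−8.35)·8.35^10/10! = 0.107335
  L_3 = e^(−13.54)·13.54^10/10! = 0.0751755
Posterior odds = (w_1·L_1) / (w_2·L_2) = (0.40·0.0533847) / (0.08·0.107335) = 0.0213539 / 0.00858683 ≈ 2.4868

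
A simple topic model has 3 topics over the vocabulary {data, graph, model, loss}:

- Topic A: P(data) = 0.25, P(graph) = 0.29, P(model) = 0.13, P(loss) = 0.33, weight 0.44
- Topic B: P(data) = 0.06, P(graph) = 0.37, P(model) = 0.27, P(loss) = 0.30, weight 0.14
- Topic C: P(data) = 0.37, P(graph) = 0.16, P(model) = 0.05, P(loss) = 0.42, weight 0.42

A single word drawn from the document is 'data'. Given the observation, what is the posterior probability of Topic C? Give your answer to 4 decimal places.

0.5676

By Bayes' theorem, P(k | x) = π_k f_k(x) / Σ_j π_j f_j(x).
Categorical probabilities:
  p_A = 0.25
  p_B = 0.06
  p_C = 0.37
Unnormalised posteriors:
  π_A·p_A = 0.44 × 0.25 = 0.11
  π_B·p_B = 0.14 × 0.06 = 0.0084
  π_C·p_C = 0.42 × 0.37 = 0.1554
Normaliser: 0.11 + 0.0084 + 0.1554 = 0.2738
P(Topic C | x) = 0.1554 / 0.2738 ≈ 0.5676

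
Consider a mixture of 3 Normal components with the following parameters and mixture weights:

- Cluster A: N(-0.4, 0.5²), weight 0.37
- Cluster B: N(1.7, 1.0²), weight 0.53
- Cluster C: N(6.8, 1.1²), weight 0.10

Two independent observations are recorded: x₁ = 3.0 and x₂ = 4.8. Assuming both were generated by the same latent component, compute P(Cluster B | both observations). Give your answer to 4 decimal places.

0.9787

P(component k | x) = w_k·f_k(x) / marginal(x), where marginal(x) = Σ_j w_j·f_j(x).
Since both observations come from the same component, the likelihood for component k is f_k(x₁)·f_k(x₂).
  f_A = [7.26192e-11] × [2.60192e-24] = 1.8895e-34
  f_B = [0.171369] × [0.00326682] = 0.00055983
  f_C = [0.000929196] × [0.0694505] = 6.45331e-05
Unnormalised posteriors:
  w_A·f_A = 0.37 × 1.8895e-34 = 6.99114e-35
  w_B·f_B = 0.53 × 0.00055983 = 0.00029671
  w_C·f_C = 0.10 × 6.45331e-05 = 6.45331e-06
Sum: 6.99114e-35 + 0.00029671 + 6.45331e-06 = 0.000303163
So the posterior for Cluster B is 0.00029671 / 0.000303163 ≈ 0.9787.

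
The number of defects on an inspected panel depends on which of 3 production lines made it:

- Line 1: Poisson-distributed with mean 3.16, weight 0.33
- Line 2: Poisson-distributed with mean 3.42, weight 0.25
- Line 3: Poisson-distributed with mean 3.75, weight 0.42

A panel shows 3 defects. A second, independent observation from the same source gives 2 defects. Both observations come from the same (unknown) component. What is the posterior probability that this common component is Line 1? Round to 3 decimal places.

0.386

Apply Bayes' rule: the posterior for each component is proportional to its prior times its likelihood at x.
Since both observations come from the same component, the likelihood for component k is f_k(x₁)·f_k(x₂).
  f_1 = [0.22312] × [0.211823] = 0.0472621
  f_2 = [0.218092] × [0.191309] = 0.041723
  f_3 = [0.206699] × [0.165359] = 0.0341796
Multiply by the mixture weights:
  P(Z=1)·f_1 = 0.33 × 0.0472621 = 0.0155965
  P(Z=2)·f_2 = 0.25 × 0.041723 = 0.0104307
  P(Z=3)·f_3 = 0.42 × 0.0341796 = 0.0143554
Normaliser: 0.0155965 + 0.0104307 + 0.0143554 = 0.0403826
Responsibility of Line 1: 0.0155965 / 0.0403826 ≈ 0.386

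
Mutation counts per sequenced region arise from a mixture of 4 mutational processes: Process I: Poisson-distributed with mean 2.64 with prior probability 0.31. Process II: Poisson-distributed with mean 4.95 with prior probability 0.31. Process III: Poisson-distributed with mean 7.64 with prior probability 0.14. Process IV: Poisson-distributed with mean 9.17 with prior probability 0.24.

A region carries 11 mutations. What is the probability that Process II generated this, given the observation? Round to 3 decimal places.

0.068

Posterior ∝ prior × likelihood, so P(k | x) ∝ P(Z=k) f_k(x); normalise over all components.
Evaluate each component's likelihood at the observed value:
  f_I = 7.76158e-05
  f_II = 0.00775789
  f_III = 0.0623536
  f_IV = 0.10056
Unnormalised posteriors:
  P(Z=I)·f_I = 0.31 × 7.76158e-05 = 2.40609e-05
  P(Z=II)·f_II = 0.31 × 0.00775789 = 0.00240495
  P(Z=III)·f_III = 0.14 × 0.0623536 = 0.0087295
  P(Z=IV)·f_IV = 0.24 × 0.10056 = 0.0241345
Sum: 2.40609e-05 + 0.00240495 + 0.0087295 + 0.0241345 = 0.035293
Responsibility of Process II: 0.00240495 / 0.035293 ≈ 0.068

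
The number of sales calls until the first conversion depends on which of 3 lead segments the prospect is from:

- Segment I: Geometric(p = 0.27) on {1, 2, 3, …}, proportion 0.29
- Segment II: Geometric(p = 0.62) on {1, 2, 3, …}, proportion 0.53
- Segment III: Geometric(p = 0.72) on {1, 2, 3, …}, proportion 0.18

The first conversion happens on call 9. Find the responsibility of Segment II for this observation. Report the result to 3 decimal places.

0.022

Posterior ∝ prior × likelihood, so P(k | x) ∝ π_k f_k(x); normalise over all components.
Evaluate each component's likelihood at the observed value:
  L_I = 0.27·(1−0.27)^8 = 0.27·0.080646 = 0.0217744
  L_II = 0.62·(1−0.62)^8 = 0.62·0.000434779 = 0.000269563
  L_III = 0.72·(1−0.72)^8 = 0.72·3.77802e-05 = 2.72017e-05
Prior × likelihood for each component:
  π_I·L_I = 0.29 × 0.0217744 = 0.00631458
  π_II·L_II = 0.53 × 0.000269563 = 0.000142868
  π_III·L_III = 0.18 × 2.72017e-05 = 4.89631e-06
Sum: 0.00631458 + 0.000142868 + 4.89631e-06 = 0.00646235
P(Segment II | 9) = 0.000142868 / 0.00646235 ≈ 0.022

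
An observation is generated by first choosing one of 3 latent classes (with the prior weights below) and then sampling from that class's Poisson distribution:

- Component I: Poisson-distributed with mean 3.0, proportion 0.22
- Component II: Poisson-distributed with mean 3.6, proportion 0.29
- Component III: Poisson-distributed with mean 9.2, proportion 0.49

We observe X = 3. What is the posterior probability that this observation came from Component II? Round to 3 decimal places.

The responsibility of component k is π_k f_k(x) divided by Σ_j π_j f_j(x).
Poisson probabilities:
  p_I = e^(−3.0)·3.0^3/3! = 0.224042
  p_II = e^(−3.6)·3.6^3/3! = 0.212469
  p_III = e^(−9.2)·9.2^3/3! = 0.013113
Prior × likelihood for each component:
  π_I·p_I = 0.22 × 0.224042 = 0.0492892
  π_II·p_II = 0.29 × 0.212469 = 0.0616161
  π_III·p_III = 0.49 × 0.013113 = 0.00642538
Marginal: 0.0492892 + 0.0616161 + 0.00642538 = 0.117331
So the posterior for Component II is 0.0616161 / 0.117331 ≈ 0.525.

0.525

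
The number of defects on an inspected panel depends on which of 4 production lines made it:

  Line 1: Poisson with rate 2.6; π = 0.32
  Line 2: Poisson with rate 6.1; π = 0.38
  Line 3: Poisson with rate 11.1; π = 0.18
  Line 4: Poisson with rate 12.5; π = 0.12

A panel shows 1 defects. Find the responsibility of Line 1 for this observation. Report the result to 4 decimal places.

By Bayes' theorem, P(k | x) = P(Z=k) f_k(x) / Σ_j P(Z=j) f_j(x).
Evaluate each component's likelihood at the observed value:
  f_1 = e^(−2.6)·2.6^1/1! = 0.193111
  f_2 = e^(−6.1)·6.1^1/1! = 0.0136815
  f_3 = e^(−11.1)·11.1^1/1! = 0.000167747
  f_4 = e^(−12.5)·12.5^1/1! = 4.65832e-05
Unnormalised posteriors:
  P(Z=1)·f_1 = 0.32 × 0.193111 = 0.0617956
  P(Z=2)·f_2 = 0.38 × 0.0136815 = 0.00519897
  P(Z=3)·f_3 = 0.18 × 0.000167747 = 3.01944e-05
  P(Z=4)·f_4 = 0.12 × 4.65832e-05 = 5.58998e-06
Marginal: 0.0617956 + 0.00519897 + 3.01944e-05 + 5.58998e-06 = 0.0670304
So the posterior for Line 1 is 0.0617956 / 0.0670304 ≈ 0.9219.

0.9219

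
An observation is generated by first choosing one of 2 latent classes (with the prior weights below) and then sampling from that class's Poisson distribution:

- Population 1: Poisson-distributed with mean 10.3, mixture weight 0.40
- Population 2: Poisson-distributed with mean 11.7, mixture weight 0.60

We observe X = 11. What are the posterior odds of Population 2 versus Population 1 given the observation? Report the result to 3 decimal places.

Posterior odds = (P(Z=i) f_i(x)) / (P(Z=j) f_j(x)); the normalising sum cancels.
Poisson probabilities:
  f_1 = 0.116633
  f_2 = 0.116854
Odds = (0.60/0.40) × (0.116854/0.116633) = 1.5 × 1.0019 ≈ 1.503

1.503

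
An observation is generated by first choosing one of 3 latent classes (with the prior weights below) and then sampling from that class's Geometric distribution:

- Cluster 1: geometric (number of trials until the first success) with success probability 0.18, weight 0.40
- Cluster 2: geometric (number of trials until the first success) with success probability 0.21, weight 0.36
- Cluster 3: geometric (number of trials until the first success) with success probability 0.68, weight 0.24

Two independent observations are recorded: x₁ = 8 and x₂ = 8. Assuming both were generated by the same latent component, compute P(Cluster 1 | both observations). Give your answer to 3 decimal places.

The responsibility of component k is w_k f_k(x) divided by Σ_j w_j f_j(x).
Since both observations come from the same component, the likelihood for component k is f_k(x₁)·f_k(x₂).
  f_1 = [0.18·(1−0.18)^7 = 0.18·0.249285 = 0.0448714] × [0.0448714] = 0.00201344
  f_2 = [0.21·(1−0.21)^7 = 0.21·0.192039 = 0.0403282] × [0.0403282] = 0.00162636
  f_3 = [0.68·(1−0.68)^7 = 0.68·0.000343597 = 0.000233646] × [0.000233646] = 5.45906e-08
Prior × likelihood for each component:
  w_1·f_1 = 0.40 × 0.00201344 = 0.000805376
  w_2·f_2 = 0.36 × 0.00162636 = 0.000585491
  w_3·f_3 = 0.24 × 5.45906e-08 = 1.31017e-08
Sum: 0.000805376 + 0.000585491 + 1.31017e-08 = 0.00139088
P(Cluster 1 | data) = 0.000805376 / 0.00139088 ≈ 0.579

0.579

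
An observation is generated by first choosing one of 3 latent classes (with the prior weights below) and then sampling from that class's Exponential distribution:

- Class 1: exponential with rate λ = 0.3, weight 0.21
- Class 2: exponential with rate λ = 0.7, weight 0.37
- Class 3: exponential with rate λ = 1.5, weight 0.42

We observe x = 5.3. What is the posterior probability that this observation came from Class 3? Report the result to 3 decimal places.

P(component k | x) = π_k·f_k(x) / marginal(x), where marginal(x) = Σ_j π_j·f_j(x).
Exponential densities:
  f_1 = 0.3·e^(−0.3·5.3) = 0.3·e^(−1.5900) = 0.0611777
  f_2 = 0.7·e^(−0.7·5.3) = 0.7·e^(−3.7100) = 0.0171343
  f_3 = 1.5·e^(−1.5·5.3) = 1.5·e^(−7.9500) = 0.000528993
Multiply by the mixture weights:
  π_1·f_1 = 0.21 × 0.0611777 = 0.0128473
  π_2·f_2 = 0.37 × 0.0171343 = 0.00633968
  π_3·f_3 = 0.42 × 0.000528993 = 0.000222177
Normaliser: 0.0128473 + 0.00633968 + 0.000222177 = 0.0194092
Responsibility of Class 3: 0.000222177 / 0.0194092 ≈ 0.011

0.011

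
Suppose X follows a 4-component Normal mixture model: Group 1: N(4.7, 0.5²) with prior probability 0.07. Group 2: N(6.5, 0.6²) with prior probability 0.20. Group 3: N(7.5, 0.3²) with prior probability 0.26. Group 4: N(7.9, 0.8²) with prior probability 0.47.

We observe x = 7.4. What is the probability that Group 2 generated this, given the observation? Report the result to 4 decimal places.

0.0767

Posterior ∝ prior × likelihood, so P(k | x) ∝ w_k f_k(x); normalise over all components.
Evaluate each component's likelihood at the observed value:
  f_1 = (1/(0.5·√(2π)))·exp(−(7.4−4.7)²/(2·0.5²)) = 0.797885·exp(-14.58000) = 3.71472e-07
  f_2 = (1/(0.6·√(2π)))·exp(−(7.4−6.5)²/(2·0.6²)) = 0.664904·exp(-1.12500) = 0.215863
  f_3 = (1/(0.3·√(2π)))·exp(−(7.4−7.5)²/(2·0.3²)) = 1.329808·exp(-0.05556) = 1.25794
  f_4 = (1/(0.8·√(2π)))·exp(−(7.4−7.9)²/(2·0.8²)) = 0.498678·exp(-0.19531) = 0.410201
Multiply by the mixture weights:
  w_1·f_1 = 0.07 × 3.71472e-07 = 2.60031e-08
  w_2·f_2 = 0.20 × 0.215863 = 0.0431725
  w_3·f_3 = 0.26 × 1.25794 = 0.327065
  w_4·f_4 = 0.47 × 0.410201 = 0.192795
Sum: 2.60031e-08 + 0.0431725 + 0.327065 + 0.192795 = 0.563033
So the posterior for Group 2 is 0.0431725 / 0.563033 ≈ 0.0767.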